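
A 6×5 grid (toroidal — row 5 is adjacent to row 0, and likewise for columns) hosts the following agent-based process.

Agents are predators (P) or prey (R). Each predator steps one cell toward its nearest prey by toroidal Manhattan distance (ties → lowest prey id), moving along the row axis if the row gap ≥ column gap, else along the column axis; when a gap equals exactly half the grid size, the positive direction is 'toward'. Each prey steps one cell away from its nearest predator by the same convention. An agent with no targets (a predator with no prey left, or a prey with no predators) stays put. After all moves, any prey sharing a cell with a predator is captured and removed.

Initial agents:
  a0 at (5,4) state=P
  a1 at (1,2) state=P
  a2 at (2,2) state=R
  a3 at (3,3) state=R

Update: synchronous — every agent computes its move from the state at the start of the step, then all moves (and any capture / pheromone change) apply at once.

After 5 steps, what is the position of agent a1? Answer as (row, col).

(4, 0)

t=1: a0@(4,4):P a1@(2,2):P a2@(3,2):R a3@(2,3):R
t=2: a0@(4,3):P a1@(3,2):P a2@(4,2):R a3@(2,4):R
t=3: a0@(4,2):P a1@(4,2):P a2@(4,1):R a3@(1,4):R
t=4: a0@(4,1):P a1@(4,1):P a2@(4,0):R a3@(0,4):R
t=5: a0@(4,0):P a1@(4,0):P a2@(4,4):R a3@(1,4):R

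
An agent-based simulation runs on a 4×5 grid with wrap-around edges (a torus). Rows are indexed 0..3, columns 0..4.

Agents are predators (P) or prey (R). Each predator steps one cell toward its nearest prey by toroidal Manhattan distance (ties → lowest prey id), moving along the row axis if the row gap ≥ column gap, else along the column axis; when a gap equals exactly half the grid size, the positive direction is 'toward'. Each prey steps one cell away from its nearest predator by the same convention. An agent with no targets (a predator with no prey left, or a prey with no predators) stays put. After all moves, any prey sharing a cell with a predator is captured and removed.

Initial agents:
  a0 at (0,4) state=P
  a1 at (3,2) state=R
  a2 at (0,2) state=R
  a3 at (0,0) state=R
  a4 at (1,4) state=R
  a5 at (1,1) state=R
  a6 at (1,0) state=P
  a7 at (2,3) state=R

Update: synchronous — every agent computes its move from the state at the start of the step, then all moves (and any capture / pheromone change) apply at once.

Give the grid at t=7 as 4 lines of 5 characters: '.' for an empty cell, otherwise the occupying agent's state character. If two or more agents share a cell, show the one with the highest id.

.PR..
...R.
.....
.....

t=1: a0@(0,0):P a1@(3,1):R a2@(0,1):R a3@(0,1):R a4@(2,4):R a5@(1,2):R a6@(0,0):P a7@(1,3):R
t=2: a0@(0,1):P a1@(2,1):R a2@(0,2):R a3@(0,2):R a4@(1,4):R a5@(1,3):R a6@(0,1):P a7@(1,2):R
t=3: a0@(0,2):P a1@(1,1):R a2@(0,3):R a3@(0,3):R a4@(1,3):R a5@(1,4):R a6@(0,2):P a7@(2,2):R
t=4: a0@(0,3):P a1@(2,1):R a2@(0,4):R a3@(0,4):R a4@(2,3):R a5@(1,0):R a6@(0,3):P a7@(1,2):R
t=5: a0@(0,4):P a1@(1,1):R a2@(0,0):R a3@(0,0):R a4@(1,3):R a5@(1,1):R a6@(0,4):P a7@(2,2):R
t=6: a0@(0,0):P a1@(1,2):R a2@(0,1):R a3@(0,1):R a4@(2,3):R a5@(1,2):R a6@(0,0):P a7@(1,2):R
t=7: a0@(0,1):P a1@(1,3):R a2@(0,2):R a3@(0,2):R a4@(1,3):R a5@(1,3):R a6@(0,1):P a7@(1,3):R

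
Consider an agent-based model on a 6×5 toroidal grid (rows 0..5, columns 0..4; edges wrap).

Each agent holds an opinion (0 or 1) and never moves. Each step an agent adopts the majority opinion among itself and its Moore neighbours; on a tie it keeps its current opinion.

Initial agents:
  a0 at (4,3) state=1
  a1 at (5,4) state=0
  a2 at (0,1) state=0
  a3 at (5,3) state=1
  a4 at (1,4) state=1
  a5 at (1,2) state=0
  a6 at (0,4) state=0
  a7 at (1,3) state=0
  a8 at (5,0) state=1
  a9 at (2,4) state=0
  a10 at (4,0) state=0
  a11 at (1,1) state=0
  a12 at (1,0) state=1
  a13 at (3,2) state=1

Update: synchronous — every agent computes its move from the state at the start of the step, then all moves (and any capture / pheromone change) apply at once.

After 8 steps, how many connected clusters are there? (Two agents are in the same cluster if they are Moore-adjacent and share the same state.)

t=1: a0@(4,3):1 a1@(5,4):0 a2@(0,1):0 a3@(5,3):1 a4@(1,4):0 a5@(1,2):0 a6@(0,4):1 a7@(1,3):0 a8@(5,0):0 a9@(2,4):0 a10@(4,0):0 a11@(1,1):0 a12@(1,0):0 a13@(3,2):1
t=2: a0@(4,3):1 a1@(5,4):0 a2@(0,1):0 a3@(5,3):1 a4@(1,4):0 a5@(1,2):0 a6@(0,4):0 a7@(1,3):0 a8@(5,0):0 a9@(2,4):0 a10@(4,0):0 a11@(1,1):0 a12@(1,0):0 a13@(3,2):1
t=3: (unchanged — steady state)

2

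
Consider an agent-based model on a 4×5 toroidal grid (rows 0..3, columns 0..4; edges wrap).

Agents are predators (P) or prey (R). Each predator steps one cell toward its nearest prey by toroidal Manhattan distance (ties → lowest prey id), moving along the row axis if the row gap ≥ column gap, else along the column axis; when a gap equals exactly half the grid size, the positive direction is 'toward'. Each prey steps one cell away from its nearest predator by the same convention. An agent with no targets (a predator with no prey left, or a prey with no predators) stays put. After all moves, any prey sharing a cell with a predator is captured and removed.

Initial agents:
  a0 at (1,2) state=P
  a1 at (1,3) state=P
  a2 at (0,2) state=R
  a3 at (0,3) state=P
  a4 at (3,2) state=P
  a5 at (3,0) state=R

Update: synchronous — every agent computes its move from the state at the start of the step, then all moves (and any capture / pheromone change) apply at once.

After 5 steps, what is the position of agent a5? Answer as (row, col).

t=1: a0@(0,2):P a1@(0,3):P a2@(3,2):R a3@(0,2):P a4@(0,2):P a5@(3,4):R
t=2: a0@(3,2):P a1@(3,3):P a2@(2,2):R a3@(3,2):P a4@(3,2):P a5@(2,4):R
t=3: a0@(2,2):P a1@(2,3):P a2@(1,2):R a3@(2,2):P a4@(2,2):P a5@(1,4):R
t=4: a0@(1,2):P a1@(1,3):P a2@(0,2):R a3@(1,2):P a4@(1,2):P a5@(0,4):R
t=5: a0@(0,2):P a1@(0,3):P a2@(3,2):R a3@(0,2):P a4@(0,2):P a5@(3,4):R

(3, 4)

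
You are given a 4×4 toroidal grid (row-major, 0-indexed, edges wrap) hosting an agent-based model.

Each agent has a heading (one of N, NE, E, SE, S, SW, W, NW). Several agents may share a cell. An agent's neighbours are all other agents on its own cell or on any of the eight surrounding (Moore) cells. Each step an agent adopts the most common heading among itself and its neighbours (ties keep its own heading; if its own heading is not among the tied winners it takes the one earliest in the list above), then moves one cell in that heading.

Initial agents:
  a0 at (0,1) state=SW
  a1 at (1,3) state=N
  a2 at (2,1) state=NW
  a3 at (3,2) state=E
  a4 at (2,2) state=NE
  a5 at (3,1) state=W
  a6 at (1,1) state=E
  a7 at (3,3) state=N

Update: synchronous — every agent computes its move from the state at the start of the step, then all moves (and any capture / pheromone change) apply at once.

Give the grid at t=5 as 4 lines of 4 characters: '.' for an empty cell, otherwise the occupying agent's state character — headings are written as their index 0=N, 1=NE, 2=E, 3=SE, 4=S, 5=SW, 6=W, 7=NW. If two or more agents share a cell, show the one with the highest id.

.222
..2.
..22
...2

t=1: a0@(0,2):E a1@(0,3):N a2@(2,2):E a3@(3,3):E a4@(1,2):N a5@(3,0):W a6@(1,2):E a7@(2,3):N
t=2: a0@(0,3):E a1@(0,0):E a2@(2,3):E a3@(3,0):E a4@(0,2):N a5@(2,0):N a6@(1,3):E a7@(2,0):E
t=3: a0@(0,0):E a1@(0,1):E a2@(2,0):E a3@(3,1):E a4@(0,3):E a5@(2,1):E a6@(1,0):E a7@(2,1):E
t=4: a0@(0,1):E a1@(0,2):E a2@(2,1):E a3@(3,2):E a4@(0,0):E a5@(2,2):E a6@(1,1):E a7@(2,2):E
t=5: a0@(0,2):E a1@(0,3):E a2@(2,2):E a3@(3,3):E a4@(0,1):E a5@(2,3):E a6@(1,2):E a7@(2,3):E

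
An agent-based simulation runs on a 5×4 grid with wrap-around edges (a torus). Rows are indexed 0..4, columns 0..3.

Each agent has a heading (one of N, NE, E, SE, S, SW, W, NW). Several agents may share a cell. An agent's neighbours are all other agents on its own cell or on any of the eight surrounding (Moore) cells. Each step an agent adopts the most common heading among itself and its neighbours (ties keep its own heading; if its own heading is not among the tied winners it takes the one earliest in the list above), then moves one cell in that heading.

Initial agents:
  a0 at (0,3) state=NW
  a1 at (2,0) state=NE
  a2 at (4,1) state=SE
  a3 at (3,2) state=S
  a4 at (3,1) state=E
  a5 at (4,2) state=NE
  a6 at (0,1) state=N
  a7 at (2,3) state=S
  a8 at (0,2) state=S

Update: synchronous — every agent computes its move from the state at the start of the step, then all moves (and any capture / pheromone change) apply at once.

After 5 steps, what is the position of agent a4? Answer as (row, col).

(4, 3)

t=1: a0@(4,2):NW a1@(1,1):NE a2@(0,1):S a3@(4,2):S a4@(2,2):NE a5@(0,2):S a6@(4,1):N a7@(3,3):S a8@(1,2):S
t=2: a0@(0,2):S a1@(2,1):S a2@(1,1):S a3@(0,2):S a4@(1,3):NE a5@(1,2):S a6@(0,1):S a7@(4,3):S a8@(2,2):S
t=3: a0@(1,2):S a1@(3,1):S a2@(2,1):S a3@(1,2):S a4@(2,3):S a5@(2,2):S a6@(1,1):S a7@(0,3):S a8@(3,2):S
t=4: a0@(2,2):S a1@(4,1):S a2@(3,1):S a3@(2,2):S a4@(3,3):S a5@(3,2):S a6@(2,1):S a7@(1,3):S a8@(4,2):S
t=5: a0@(3,2):S a1@(0,1):S a2@(4,1):S a3@(3,2):S a4@(4,3):S a5@(4,2):S a6@(3,1):S a7@(2,3):S a8@(0,2):S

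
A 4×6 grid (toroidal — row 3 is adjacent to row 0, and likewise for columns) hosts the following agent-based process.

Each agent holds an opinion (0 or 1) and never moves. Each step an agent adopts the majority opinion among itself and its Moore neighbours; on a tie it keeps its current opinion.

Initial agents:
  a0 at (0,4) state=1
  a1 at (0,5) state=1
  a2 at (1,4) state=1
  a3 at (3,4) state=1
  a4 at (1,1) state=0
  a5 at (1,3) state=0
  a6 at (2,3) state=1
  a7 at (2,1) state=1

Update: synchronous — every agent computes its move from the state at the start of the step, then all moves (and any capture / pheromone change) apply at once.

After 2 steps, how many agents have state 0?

1

t=1: a0@(0,4):1 a1@(0,5):1 a2@(1,4):1 a3@(3,4):1 a4@(1,1):0 a5@(1,3):1 a6@(2,3):1 a7@(2,1):1
t=2: (unchanged — steady state)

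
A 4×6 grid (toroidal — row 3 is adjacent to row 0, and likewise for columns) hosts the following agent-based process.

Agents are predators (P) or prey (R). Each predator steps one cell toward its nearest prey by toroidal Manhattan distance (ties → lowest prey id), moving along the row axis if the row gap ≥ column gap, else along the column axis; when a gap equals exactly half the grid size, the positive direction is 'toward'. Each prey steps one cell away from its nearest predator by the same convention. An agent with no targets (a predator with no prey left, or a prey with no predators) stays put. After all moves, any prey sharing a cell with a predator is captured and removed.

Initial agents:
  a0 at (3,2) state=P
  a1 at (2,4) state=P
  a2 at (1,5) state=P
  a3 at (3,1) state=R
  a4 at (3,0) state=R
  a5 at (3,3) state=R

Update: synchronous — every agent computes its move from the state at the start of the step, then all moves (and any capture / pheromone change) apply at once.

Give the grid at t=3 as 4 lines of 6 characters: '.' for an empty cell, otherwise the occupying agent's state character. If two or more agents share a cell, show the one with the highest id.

......
......
......
P....P

t=1: a0@(3,1):P a1@(3,4):P a2@(2,5):P a3@(3,0):R a4@(3,5):R
t=2: a0@(3,0):P a1@(3,5):P a2@(3,5):P
t=3: (unchanged — steady state)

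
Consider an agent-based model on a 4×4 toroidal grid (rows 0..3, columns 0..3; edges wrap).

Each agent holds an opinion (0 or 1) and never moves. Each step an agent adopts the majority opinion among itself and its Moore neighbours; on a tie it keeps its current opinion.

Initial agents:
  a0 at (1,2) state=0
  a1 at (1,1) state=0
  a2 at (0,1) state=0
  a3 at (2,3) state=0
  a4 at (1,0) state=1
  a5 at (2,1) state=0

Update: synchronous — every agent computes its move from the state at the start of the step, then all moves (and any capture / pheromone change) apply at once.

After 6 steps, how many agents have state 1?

t=1: a0@(1,2):0 a1@(1,1):0 a2@(0,1):0 a3@(2,3):0 a4@(1,0):0 a5@(2,1):0
t=2: (unchanged — steady state)

0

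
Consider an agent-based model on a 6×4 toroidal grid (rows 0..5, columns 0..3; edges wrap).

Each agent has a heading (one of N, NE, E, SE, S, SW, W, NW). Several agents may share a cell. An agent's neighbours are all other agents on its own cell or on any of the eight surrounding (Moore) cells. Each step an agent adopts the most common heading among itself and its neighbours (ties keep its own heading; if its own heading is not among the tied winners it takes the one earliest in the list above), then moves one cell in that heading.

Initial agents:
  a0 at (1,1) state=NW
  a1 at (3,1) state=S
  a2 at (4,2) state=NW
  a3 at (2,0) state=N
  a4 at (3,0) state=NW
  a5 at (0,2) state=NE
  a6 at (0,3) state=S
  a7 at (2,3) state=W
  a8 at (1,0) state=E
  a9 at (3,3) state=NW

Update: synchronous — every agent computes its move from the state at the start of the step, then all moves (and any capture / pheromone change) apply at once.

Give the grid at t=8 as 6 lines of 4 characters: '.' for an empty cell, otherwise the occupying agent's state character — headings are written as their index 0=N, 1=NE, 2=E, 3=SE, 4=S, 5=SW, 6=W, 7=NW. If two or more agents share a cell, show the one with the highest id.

t=1: a0@(0,0):NW a1@(2,0):NW a2@(3,1):NW a3@(1,3):NW a4@(2,3):NW a5@(5,3):NE a6@(1,3):S a7@(1,2):NW a8@(1,1):E a9@(2,2):NW
t=2: a0@(5,3):NW a1@(1,3):NW a2@(2,0):NW a3@(0,2):NW a4@(1,2):NW a5@(4,0):NE a6@(0,2):NW a7@(0,1):NW a8@(0,0):NW a9@(1,1):NW
t=3: a0@(4,2):NW a1@(0,2):NW a2@(1,3):NW a3@(5,1):NW a4@(0,1):NW a5@(3,1):NE a6@(5,1):NW a7@(5,0):NW a8@(5,3):NW a9@(0,0):NW
t=4: a0@(3,1):NW a1@(5,1):NW a2@(0,2):NW a3@(4,0):NW a4@(5,0):NW a5@(2,2):NE a6@(4,0):NW a7@(4,3):NW a8@(4,2):NW a9@(5,3):NW
t=5: a0@(2,0):NW a1@(4,0):NW a2@(5,1):NW a3@(3,3):NW a4@(4,3):NW a5@(1,3):NE a6@(3,3):NW a7@(3,2):NW a8@(3,1):NW a9@(4,2):NW
t=6: a0@(1,3):NW a1@(3,3):NW a2@(4,0):NW a3@(2,2):NW a4@(3,2):NW a5@(0,0):NE a6@(2,2):NW a7@(2,1):NW a8@(2,0):NW a9@(3,1):NW
t=7: a0@(0,2):NW a1@(2,2):NW a2@(3,3):NW a3@(1,1):NW a4@(2,1):NW a5@(5,1):NE a6@(1,1):NW a7@(1,0):NW a8@(1,3):NW a9@(2,0):NW
t=8: a0@(5,1):NW a1@(1,1):NW a2@(2,2):NW a3@(0,0):NW a4@(1,0):NW a5@(4,2):NE a6@(0,0):NW a7@(0,3):NW a8@(0,2):NW a9@(1,3):NW

7.77
77.7
..7.
....
..1.
.7..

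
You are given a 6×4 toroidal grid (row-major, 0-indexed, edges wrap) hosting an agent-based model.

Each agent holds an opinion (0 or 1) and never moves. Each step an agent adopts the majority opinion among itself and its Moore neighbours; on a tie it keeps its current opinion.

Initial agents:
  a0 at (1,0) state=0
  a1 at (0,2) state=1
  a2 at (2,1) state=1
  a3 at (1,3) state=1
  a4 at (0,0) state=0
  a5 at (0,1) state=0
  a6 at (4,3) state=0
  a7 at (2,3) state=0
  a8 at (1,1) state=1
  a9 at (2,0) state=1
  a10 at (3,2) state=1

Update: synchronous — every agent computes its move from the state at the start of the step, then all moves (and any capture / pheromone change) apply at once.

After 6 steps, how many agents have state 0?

1

t=1: a0@(1,0):0 a1@(0,2):1 a2@(2,1):1 a3@(1,3):1 a4@(0,0):0 a5@(0,1):0 a6@(4,3):0 a7@(2,3):1 a8@(1,1):1 a9@(2,0):1 a10@(3,2):1
t=2: a0@(1,0):1 a1@(0,2):1 a2@(2,1):1 a3@(1,3):1 a4@(0,0):0 a5@(0,1):0 a6@(4,3):0 a7@(2,3):1 a8@(1,1):1 a9@(2,0):1 a10@(3,2):1
t=3: a0@(1,0):1 a1@(0,2):1 a2@(2,1):1 a3@(1,3):1 a4@(0,0):1 a5@(0,1):1 a6@(4,3):0 a7@(2,3):1 a8@(1,1):1 a9@(2,0):1 a10@(3,2):1
t=4: (unchanged — steady state)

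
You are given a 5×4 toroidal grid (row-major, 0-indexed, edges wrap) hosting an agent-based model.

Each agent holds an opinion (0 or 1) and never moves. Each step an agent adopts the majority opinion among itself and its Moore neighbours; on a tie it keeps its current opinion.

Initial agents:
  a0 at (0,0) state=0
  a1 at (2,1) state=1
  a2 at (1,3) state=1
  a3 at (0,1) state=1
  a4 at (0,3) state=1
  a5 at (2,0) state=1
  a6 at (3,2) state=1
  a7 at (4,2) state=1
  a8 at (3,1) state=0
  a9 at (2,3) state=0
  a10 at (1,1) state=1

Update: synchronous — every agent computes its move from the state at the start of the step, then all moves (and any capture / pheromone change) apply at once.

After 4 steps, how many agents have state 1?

11

t=1: a0@(0,0):1 a1@(2,1):1 a2@(1,3):1 a3@(0,1):1 a4@(0,3):1 a5@(2,0):1 a6@(3,2):1 a7@(4,2):1 a8@(3,1):1 a9@(2,3):1 a10@(1,1):1
t=2: (unchanged — steady state)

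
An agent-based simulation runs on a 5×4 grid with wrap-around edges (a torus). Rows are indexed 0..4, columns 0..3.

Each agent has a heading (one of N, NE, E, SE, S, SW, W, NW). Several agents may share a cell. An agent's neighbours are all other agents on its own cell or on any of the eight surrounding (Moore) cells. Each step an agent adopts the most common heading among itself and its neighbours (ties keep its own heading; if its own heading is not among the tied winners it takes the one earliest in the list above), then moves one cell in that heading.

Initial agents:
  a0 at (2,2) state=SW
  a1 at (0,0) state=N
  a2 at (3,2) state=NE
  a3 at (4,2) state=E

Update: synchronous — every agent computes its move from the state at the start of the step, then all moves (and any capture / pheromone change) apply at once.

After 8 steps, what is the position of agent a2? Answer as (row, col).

t=1: a0@(3,1):SW a1@(4,0):N a2@(2,3):NE a3@(4,3):E
t=2: a0@(4,0):SW a1@(3,0):N a2@(1,0):NE a3@(4,0):E
t=3: a0@(0,3):SW a1@(2,0):N a2@(0,1):NE a3@(4,1):E
t=4: a0@(1,2):SW a1@(1,0):N a2@(4,2):NE a3@(4,2):E
t=5: a0@(2,1):SW a1@(0,0):N a2@(3,3):NE a3@(4,3):E
t=6: a0@(3,0):SW a1@(4,0):N a2@(2,0):NE a3@(4,0):E
t=7: a0@(4,3):SW a1@(3,0):N a2@(1,1):NE a3@(4,1):E
t=8: a0@(0,2):SW a1@(2,0):N a2@(0,2):NE a3@(4,2):E

(0, 2)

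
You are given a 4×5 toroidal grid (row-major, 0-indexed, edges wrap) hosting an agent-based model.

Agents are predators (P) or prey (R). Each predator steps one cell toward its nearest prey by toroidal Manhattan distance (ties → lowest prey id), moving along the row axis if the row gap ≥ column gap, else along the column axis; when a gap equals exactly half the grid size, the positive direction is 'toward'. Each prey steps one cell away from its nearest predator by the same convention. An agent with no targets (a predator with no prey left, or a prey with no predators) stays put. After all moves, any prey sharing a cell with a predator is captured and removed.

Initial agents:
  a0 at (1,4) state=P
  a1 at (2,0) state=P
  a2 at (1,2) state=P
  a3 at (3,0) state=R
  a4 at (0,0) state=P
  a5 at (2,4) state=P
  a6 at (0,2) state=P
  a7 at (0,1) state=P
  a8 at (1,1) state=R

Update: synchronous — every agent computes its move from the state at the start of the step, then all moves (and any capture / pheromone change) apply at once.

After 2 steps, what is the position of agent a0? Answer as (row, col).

(0, 0)

t=1: a0@(1,0):P a1@(3,0):P a2@(1,1):P a3@(0,0):R a4@(3,0):P a5@(3,4):P a6@(1,2):P a7@(1,1):P
t=2: a0@(0,0):P a1@(0,0):P a2@(0,1):P a3@(3,0):R a4@(0,0):P a5@(0,4):P a6@(1,1):P a7@(0,1):P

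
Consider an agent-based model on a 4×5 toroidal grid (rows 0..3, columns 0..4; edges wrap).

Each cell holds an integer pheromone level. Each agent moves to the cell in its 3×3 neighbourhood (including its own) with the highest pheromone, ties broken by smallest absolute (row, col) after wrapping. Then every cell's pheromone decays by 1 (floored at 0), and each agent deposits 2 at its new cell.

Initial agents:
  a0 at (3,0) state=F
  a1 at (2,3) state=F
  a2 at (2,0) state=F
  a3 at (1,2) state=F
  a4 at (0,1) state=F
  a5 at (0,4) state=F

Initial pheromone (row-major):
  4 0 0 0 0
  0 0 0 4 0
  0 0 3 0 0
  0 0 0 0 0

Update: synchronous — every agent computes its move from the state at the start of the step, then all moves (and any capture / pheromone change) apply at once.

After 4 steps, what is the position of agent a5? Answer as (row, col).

(0, 0)

t=1: a0@(0,0) a1@(1,3) a2@(1,0) a3@(1,3) a4@(0,0) a5@(0,0) | pheromone: 9 0 0 0 0 / 2 0 0 7 0 / 0 0 2 0 0 / 0 0 0 0 0
t=2: a0@(0,0) a1@(1,3) a2@(0,0) a3@(1,3) a4@(0,0) a5@(0,0) | pheromone: 16 0 0 0 0 / 1 0 0 10 0 / 0 0 1 0 0 / 0 0 0 0 0
t=3: a0@(0,0) a1@(1,3) a2@(0,0) a3@(1,3) a4@(0,0) a5@(0,0) | pheromone: 23 0 0 0 0 / 0 0 0 13 0 / 0 0 0 0 0 / 0 0 0 0 0
t=4: a0@(0,0) a1@(1,3) a2@(0,0) a3@(1,3) a4@(0,0) a5@(0,0) | pheromone: 30 0 0 0 0 / 0 0 0 16 0 / 0 0 0 0 0 / 0 0 0 0 0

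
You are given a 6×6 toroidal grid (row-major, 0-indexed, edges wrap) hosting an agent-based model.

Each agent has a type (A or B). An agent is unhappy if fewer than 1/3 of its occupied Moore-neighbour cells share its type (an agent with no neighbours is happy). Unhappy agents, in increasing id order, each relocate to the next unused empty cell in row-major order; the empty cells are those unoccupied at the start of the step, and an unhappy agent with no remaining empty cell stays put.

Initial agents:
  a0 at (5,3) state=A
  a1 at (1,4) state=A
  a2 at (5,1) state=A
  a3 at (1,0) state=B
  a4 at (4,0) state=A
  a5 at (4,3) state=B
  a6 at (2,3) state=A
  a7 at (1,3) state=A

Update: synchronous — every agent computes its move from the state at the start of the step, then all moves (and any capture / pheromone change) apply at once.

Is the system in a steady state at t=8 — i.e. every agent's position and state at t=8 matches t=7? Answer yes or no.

yes

t=1: a0@(0,0):A a1@(1,4):A a2@(5,1):A a3@(1,0):B a4@(4,0):A a5@(0,1):B a6@(2,3):A a7@(1,3):A
t=2: (unchanged — steady state)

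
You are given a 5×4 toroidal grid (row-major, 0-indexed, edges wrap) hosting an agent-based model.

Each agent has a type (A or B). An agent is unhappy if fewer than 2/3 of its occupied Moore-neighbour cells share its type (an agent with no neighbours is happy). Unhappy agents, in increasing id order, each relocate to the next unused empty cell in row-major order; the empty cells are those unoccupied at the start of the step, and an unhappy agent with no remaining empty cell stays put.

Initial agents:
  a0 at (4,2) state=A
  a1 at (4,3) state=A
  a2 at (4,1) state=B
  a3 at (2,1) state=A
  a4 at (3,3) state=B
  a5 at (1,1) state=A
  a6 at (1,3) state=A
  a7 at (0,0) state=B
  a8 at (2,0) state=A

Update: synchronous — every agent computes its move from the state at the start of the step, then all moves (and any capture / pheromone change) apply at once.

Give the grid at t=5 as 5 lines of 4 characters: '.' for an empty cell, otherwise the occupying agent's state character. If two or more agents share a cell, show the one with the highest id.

.AAB
A.B.
.AA.
.BA.
....

t=1: a0@(0,1):A a1@(0,2):A a2@(0,3):B a3@(2,1):A a4@(1,0):B a5@(1,1):A a6@(1,2):A a7@(2,2):B a8@(2,0):A
t=2: a0@(0,1):A a1@(0,2):A a2@(0,0):B a3@(1,3):A a4@(2,3):B a5@(1,1):A a6@(1,2):A a7@(3,0):B a8@(2,0):A
t=3: a0@(0,1):A a1@(0,2):A a2@(0,3):B a3@(1,0):A a4@(2,1):B a5@(1,1):A a6@(1,2):A a7@(2,2):B a8@(3,1):A
t=4: a0@(0,1):A a1@(0,2):A a2@(0,0):B a3@(1,3):A a4@(2,0):B a5@(1,1):A a6@(2,3):A a7@(3,0):B a8@(3,2):A
t=5: a0@(0,1):A a1@(0,2):A a2@(0,3):B a3@(1,0):A a4@(1,2):B a5@(2,1):A a6@(2,2):A a7@(3,1):B a8@(3,2):A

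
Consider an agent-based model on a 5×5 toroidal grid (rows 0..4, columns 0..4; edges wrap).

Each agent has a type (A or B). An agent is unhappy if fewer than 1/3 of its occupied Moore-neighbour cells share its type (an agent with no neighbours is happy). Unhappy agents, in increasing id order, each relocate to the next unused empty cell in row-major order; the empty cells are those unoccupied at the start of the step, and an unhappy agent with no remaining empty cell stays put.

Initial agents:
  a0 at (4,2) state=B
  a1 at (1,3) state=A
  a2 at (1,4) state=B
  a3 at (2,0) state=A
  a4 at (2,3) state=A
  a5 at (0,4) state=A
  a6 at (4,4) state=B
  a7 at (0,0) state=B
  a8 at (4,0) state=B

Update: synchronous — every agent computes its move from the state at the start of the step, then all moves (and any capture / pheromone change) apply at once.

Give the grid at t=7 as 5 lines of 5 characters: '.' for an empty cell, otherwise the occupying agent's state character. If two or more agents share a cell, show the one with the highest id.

BBAA.
...A.
...A.
.....
B.B.B

t=1: a0@(4,2):B a1@(1,3):A a2@(0,1):B a3@(0,2):A a4@(2,3):A a5@(0,3):A a6@(4,4):B a7@(0,0):B a8@(4,0):B
t=2: (unchanged — steady state)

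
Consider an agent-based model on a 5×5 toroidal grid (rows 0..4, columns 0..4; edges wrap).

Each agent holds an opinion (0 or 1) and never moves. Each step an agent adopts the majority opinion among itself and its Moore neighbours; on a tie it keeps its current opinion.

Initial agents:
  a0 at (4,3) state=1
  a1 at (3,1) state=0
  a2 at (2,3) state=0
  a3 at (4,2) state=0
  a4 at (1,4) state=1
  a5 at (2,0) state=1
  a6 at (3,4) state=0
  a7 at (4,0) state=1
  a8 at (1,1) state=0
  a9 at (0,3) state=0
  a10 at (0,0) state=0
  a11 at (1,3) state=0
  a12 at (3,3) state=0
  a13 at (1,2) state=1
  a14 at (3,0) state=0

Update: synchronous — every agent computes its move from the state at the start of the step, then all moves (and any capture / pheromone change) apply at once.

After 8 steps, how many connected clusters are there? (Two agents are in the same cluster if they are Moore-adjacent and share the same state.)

t=1: a0@(4,3):0 a1@(3,1):0 a2@(2,3):0 a3@(4,2):0 a4@(1,4):0 a5@(2,0):0 a6@(3,4):0 a7@(4,0):0 a8@(1,1):0 a9@(0,3):0 a10@(0,0):0 a11@(1,3):0 a12@(3,3):0 a13@(1,2):0 a14@(3,0):0
t=2: (unchanged — steady state)

1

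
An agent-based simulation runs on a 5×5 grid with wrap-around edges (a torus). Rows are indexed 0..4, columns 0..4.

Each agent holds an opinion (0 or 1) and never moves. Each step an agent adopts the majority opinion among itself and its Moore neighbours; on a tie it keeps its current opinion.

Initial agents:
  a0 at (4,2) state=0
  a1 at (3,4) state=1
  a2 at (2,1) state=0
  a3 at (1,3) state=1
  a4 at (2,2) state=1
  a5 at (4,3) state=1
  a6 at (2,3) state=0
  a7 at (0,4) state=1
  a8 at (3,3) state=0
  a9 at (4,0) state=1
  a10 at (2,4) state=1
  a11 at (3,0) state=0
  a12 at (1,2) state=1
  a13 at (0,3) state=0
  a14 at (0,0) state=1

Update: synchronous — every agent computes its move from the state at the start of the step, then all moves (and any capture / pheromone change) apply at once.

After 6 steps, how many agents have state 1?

15

t=1: a0@(4,2):0 a1@(3,4):1 a2@(2,1):0 a3@(1,3):1 a4@(2,2):1 a5@(4,3):1 a6@(2,3):1 a7@(0,4):1 a8@(3,3):1 a9@(4,0):1 a10@(2,4):1 a11@(3,0):1 a12@(1,2):1 a13@(0,3):1 a14@(0,0):1
t=2: a0@(4,2):1 a1@(3,4):1 a2@(2,1):1 a3@(1,3):1 a4@(2,2):1 a5@(4,3):1 a6@(2,3):1 a7@(0,4):1 a8@(3,3):1 a9@(4,0):1 a10@(2,4):1 a11@(3,0):1 a12@(1,2):1 a13@(0,3):1 a14@(0,0):1
t=3: (unchanged — steady state)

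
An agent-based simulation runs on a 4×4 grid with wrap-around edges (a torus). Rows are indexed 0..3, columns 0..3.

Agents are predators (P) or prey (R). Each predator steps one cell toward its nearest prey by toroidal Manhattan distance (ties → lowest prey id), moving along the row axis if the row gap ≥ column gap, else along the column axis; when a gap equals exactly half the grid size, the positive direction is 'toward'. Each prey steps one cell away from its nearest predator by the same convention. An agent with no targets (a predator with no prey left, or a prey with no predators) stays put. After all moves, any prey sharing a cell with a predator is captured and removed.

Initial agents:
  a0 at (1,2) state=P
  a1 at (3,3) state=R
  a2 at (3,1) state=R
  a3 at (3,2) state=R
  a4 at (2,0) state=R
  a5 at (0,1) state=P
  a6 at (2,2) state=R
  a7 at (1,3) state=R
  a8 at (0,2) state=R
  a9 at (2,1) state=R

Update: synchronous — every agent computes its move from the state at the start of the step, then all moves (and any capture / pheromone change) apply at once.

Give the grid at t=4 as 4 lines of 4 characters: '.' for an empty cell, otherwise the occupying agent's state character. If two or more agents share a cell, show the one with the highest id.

t=1: a0@(2,2):P a1@(2,3):R a2@(2,1):R a4@(2,3):R a5@(3,1):P a6@(3,2):R a7@(1,0):R a8@(3,2):R
t=2: a0@(2,3):P a1@(2,0):R a2@(2,0):R a4@(2,0):R a5@(2,1):P a6@(0,2):R a7@(1,3):R a8@(0,2):R
t=3: a0@(2,0):P a1@(2,1):R a2@(2,1):R a4@(2,1):R a5@(2,0):P a6@(3,2):R a7@(0,3):R a8@(3,2):R
t=4: a0@(2,1):P a1@(2,2):R a2@(2,2):R a4@(2,2):R a5@(2,1):P a6@(3,1):R a7@(3,3):R a8@(3,1):R

....
....
.PR.
.R.R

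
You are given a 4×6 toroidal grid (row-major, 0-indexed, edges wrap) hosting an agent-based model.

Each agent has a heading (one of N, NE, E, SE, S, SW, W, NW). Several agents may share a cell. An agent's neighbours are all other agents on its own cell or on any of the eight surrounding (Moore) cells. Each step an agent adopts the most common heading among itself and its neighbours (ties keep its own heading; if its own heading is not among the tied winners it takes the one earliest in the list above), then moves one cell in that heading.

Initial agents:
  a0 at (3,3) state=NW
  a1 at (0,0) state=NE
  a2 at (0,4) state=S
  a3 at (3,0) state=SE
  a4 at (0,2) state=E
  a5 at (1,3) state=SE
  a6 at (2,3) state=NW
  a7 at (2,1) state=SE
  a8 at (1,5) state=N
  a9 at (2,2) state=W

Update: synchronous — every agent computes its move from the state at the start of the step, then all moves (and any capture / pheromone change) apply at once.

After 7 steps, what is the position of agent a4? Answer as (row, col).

t=1: a0@(2,2):NW a1@(3,1):NE a2@(1,4):S a3@(0,1):SE a4@(0,3):E a5@(2,4):SE a6@(1,2):NW a7@(3,2):SE a8@(0,5):N a9@(3,3):SE
t=2: a0@(1,1):NW a1@(0,2):SE a2@(2,4):S a3@(1,2):SE a4@(1,4):SE a5@(3,5):SE a6@(0,1):NW a7@(0,3):SE a8@(3,5):N a9@(0,4):SE
t=3: a0@(0,0):NW a1@(1,3):SE a2@(3,5):SE a3@(2,3):SE a4@(2,5):SE a5@(0,0):SE a6@(3,0):NW a7@(1,4):SE a8@(0,0):SE a9@(1,5):SE
t=4: a0@(1,1):SE a1@(2,4):SE a2@(0,0):SE a3@(3,4):SE a4@(3,0):SE a5@(1,1):SE a6@(0,1):SE a7@(2,5):SE a8@(1,1):SE a9@(2,0):SE
t=5: a0@(2,2):SE a1@(3,5):SE a2@(1,1):SE a3@(0,5):SE a4@(0,1):SE a5@(2,2):SE a6@(1,2):SE a7@(3,0):SE a8@(2,2):SE a9@(3,1):SE
t=6: a0@(3,3):SE a1@(0,0):SE a2@(2,2):SE a3@(1,0):SE a4@(1,2):SE a5@(3,3):SE a6@(2,3):SE a7@(0,1):SE a8@(3,3):SE a9@(0,2):SE
t=7: a0@(0,4):SE a1@(1,1):SE a2@(3,3):SE a3@(2,1):SE a4@(2,3):SE a5@(0,4):SE a6@(3,4):SE a7@(1,2):SE a8@(0,4):SE a9@(1,3):SE

(2, 3)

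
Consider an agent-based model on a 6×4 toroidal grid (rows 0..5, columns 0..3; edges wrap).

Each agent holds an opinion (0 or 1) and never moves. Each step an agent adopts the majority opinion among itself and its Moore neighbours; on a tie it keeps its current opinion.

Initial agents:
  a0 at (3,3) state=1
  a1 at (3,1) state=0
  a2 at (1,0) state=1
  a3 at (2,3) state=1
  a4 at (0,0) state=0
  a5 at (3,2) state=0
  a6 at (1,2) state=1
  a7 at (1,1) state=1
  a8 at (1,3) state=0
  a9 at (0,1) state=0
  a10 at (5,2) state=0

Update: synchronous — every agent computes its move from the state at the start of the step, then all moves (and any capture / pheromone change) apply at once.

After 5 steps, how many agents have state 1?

8

t=1: a0@(3,3):1 a1@(3,1):0 a2@(1,0):1 a3@(2,3):1 a4@(0,0):0 a5@(3,2):0 a6@(1,2):1 a7@(1,1):1 a8@(1,3):1 a9@(0,1):0 a10@(5,2):0
t=2: a0@(3,3):1 a1@(3,1):0 a2@(1,0):1 a3@(2,3):1 a4@(0,0):1 a5@(3,2):0 a6@(1,2):1 a7@(1,1):1 a8@(1,3):1 a9@(0,1):0 a10@(5,2):0
t=3: a0@(3,3):1 a1@(3,1):0 a2@(1,0):1 a3@(2,3):1 a4@(0,0):1 a5@(3,2):0 a6@(1,2):1 a7@(1,1):1 a8@(1,3):1 a9@(0,1):1 a10@(5,2):0
t=4: (unchanged — steady state)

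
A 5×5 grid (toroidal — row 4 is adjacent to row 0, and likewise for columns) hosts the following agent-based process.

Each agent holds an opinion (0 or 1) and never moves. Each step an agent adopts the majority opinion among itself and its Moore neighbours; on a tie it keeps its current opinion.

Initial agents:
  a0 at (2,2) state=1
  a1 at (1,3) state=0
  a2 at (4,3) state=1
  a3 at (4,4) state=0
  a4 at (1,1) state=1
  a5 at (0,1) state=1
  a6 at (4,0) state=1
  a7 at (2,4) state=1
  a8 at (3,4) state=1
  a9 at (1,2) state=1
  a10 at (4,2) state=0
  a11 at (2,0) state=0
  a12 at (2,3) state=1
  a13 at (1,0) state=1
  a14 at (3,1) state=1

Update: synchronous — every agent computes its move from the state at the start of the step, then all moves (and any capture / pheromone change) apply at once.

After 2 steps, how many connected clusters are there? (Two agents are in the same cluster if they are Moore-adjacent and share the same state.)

t=1: a0@(2,2):1 a1@(1,3):1 a2@(4,3):1 a3@(4,4):1 a4@(1,1):1 a5@(0,1):1 a6@(4,0):1 a7@(2,4):1 a8@(3,4):1 a9@(1,2):1 a10@(4,2):1 a11@(2,0):1 a12@(2,3):1 a13@(1,0):1 a14@(3,1):1
t=2: (unchanged — steady state)

1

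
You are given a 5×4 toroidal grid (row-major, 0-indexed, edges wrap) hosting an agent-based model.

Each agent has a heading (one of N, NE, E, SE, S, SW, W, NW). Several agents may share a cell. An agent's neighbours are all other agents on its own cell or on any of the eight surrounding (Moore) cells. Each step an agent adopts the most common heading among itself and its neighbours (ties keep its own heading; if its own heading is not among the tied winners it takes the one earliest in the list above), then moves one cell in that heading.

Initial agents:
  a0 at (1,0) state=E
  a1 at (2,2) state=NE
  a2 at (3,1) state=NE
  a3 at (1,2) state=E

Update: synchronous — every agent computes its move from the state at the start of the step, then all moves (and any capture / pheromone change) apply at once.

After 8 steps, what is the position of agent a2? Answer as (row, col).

(0, 1)

t=1: a0@(1,1):E a1@(1,3):NE a2@(2,2):NE a3@(1,3):E
t=2: a0@(1,2):E a1@(0,0):NE a2@(1,3):NE a3@(0,0):NE
t=3: a0@(1,3):E a1@(4,1):NE a2@(0,0):NE a3@(4,1):NE
t=4: a0@(1,0):E a1@(3,2):NE a2@(4,1):NE a3@(3,2):NE
t=5: a0@(1,1):E a1@(2,3):NE a2@(3,2):NE a3@(2,3):NE
t=6: a0@(1,2):E a1@(1,0):NE a2@(2,3):NE a3@(1,0):NE
t=7: a0@(1,3):E a1@(0,1):NE a2@(1,0):NE a3@(0,1):NE
t=8: a0@(1,0):E a1@(4,2):NE a2@(0,1):NE a3@(4,2):NE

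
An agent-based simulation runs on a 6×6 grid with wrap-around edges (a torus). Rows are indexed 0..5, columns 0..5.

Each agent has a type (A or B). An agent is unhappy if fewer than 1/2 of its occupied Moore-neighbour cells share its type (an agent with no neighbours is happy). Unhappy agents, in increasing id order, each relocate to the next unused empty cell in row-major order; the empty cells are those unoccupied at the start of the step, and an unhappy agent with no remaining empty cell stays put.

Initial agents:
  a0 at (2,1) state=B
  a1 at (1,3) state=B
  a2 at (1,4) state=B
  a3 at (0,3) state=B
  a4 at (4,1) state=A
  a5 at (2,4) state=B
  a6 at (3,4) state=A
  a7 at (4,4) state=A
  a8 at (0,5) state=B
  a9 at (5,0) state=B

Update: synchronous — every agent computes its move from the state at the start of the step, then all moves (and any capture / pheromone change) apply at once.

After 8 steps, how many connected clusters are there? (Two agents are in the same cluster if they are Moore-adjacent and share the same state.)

4

t=1: a0@(2,1):B a1@(1,3):B a2@(1,4):B a3@(0,3):B a4@(0,0):A a5@(2,4):B a6@(3,4):A a7@(4,4):A a8@(0,5):B a9@(5,0):B
t=2: a0@(2,1):B a1@(1,3):B a2@(1,4):B a3@(0,3):B a4@(0,1):A a5@(2,4):B a6@(3,4):A a7@(4,4):A a8@(0,5):B a9@(5,0):B
t=3: a0@(2,1):B a1@(1,3):B a2@(1,4):B a3@(0,3):B a4@(0,0):A a5@(2,4):B a6@(3,4):A a7@(4,4):A a8@(0,5):B a9@(5,0):B
t=4: a0@(2,1):B a1@(1,3):B a2@(1,4):B a3@(0,3):B a4@(0,1):A a5@(2,4):B a6@(3,4):A a7@(4,4):A a8@(0,5):B a9@(5,0):B
t=5: a0@(2,1):B a1@(1,3):B a2@(1,4):B a3@(0,3):B a4@(0,0):A a5@(2,4):B a6@(3,4):A a7@(4,4):A a8@(0,5):B a9@(5,0):B
t=6: a0@(2,1):B a1@(1,3):B a2@(1,4):B a3@(0,3):B a4@(0,1):A a5@(2,4):B a6@(3,4):A a7@(4,4):A a8@(0,5):B a9@(5,0):B
t=7: a0@(2,1):B a1@(1,3):B a2@(1,4):B a3@(0,3):B a4@(0,0):A a5@(2,4):B a6@(3,4):A a7@(4,4):A a8@(0,5):B a9@(5,0):B
t=8: a0@(2,1):B a1@(1,3):B a2@(1,4):B a3@(0,3):B a4@(0,1):A a5@(2,4):B a6@(3,4):A a7@(4,4):A a8@(0,5):B a9@(5,0):B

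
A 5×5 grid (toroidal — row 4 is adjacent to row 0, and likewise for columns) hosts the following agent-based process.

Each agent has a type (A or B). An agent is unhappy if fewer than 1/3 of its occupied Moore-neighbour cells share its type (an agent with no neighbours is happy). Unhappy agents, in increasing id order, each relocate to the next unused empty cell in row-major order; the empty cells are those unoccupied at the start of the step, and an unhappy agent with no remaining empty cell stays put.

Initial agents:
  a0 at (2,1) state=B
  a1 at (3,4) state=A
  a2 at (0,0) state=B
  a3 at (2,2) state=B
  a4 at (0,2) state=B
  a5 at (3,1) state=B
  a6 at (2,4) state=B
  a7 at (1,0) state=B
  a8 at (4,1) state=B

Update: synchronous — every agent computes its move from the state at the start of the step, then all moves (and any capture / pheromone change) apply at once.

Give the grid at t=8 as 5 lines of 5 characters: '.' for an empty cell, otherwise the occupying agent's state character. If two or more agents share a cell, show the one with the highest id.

B.BA.
B....
.BB.B
.B...
.B...

t=1: a0@(2,1):B a1@(0,1):A a2@(0,0):B a3@(2,2):B a4@(0,2):B a5@(3,1):B a6@(2,4):B a7@(1,0):B a8@(4,1):B
t=2: a0@(2,1):B a1@(0,3):A a2@(0,0):B a3@(2,2):B a4@(0,2):B a5@(3,1):B a6@(2,4):B a7@(1,0):B a8@(4,1):B
t=3: a0@(2,1):B a1@(0,1):A a2@(0,0):B a3@(2,2):B a4@(0,2):B a5@(3,1):B a6@(2,4):B a7@(1,0):B a8@(4,1):B
t=4: a0@(2,1):B a1@(0,3):A a2@(0,0):B a3@(2,2):B a4@(0,2):B a5@(3,1):B a6@(2,4):B a7@(1,0):B a8@(4,1):B
t=5: a0@(2,1):B a1@(0,1):A a2@(0,0):B a3@(2,2):B a4@(0,2):B a5@(3,1):B a6@(2,4):B a7@(1,0):B a8@(4,1):B
t=6: a0@(2,1):B a1@(0,3):A a2@(0,0):B a3@(2,2):B a4@(0,2):B a5@(3,1):B a6@(2,4):B a7@(1,0):B a8@(4,1):B
t=7: a0@(2,1):B a1@(0,1):A a2@(0,0):B a3@(2,2):B a4@(0,2):B a5@(3,1):B a6@(2,4):B a7@(1,0):B a8@(4,1):B
t=8: a0@(2,1):B a1@(0,3):A a2@(0,0):B a3@(2,2):B a4@(0,2):B a5@(3,1):B a6@(2,4):B a7@(1,0):B a8@(4,1):B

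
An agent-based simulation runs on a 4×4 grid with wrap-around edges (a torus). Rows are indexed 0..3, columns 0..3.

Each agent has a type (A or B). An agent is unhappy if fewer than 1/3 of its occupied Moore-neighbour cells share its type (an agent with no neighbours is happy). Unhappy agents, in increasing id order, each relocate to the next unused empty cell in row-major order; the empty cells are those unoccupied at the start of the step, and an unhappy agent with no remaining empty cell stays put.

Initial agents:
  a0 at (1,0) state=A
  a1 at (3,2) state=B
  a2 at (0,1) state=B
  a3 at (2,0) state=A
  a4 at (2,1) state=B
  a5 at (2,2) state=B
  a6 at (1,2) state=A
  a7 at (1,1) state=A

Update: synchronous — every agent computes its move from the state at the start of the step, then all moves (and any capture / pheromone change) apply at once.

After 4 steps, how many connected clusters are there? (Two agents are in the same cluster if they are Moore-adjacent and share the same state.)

2

t=1: a0@(1,0):A a1@(3,2):B a2@(0,0):B a3@(2,0):A a4@(2,1):B a5@(2,2):B a6@(0,2):A a7@(1,1):A
t=2: a0@(1,0):A a1@(3,2):B a2@(0,1):B a3@(2,0):A a4@(2,1):B a5@(2,2):B a6@(0,2):A a7@(1,1):A
t=3: a0@(1,0):A a1@(3,2):B a2@(0,0):B a3@(2,0):A a4@(2,1):B a5@(2,2):B a6@(0,2):A a7@(1,1):A
t=4: a0@(1,0):A a1@(3,2):B a2@(0,1):B a3@(2,0):A a4@(2,1):B a5@(2,2):B a6@(0,2):A a7@(1,1):A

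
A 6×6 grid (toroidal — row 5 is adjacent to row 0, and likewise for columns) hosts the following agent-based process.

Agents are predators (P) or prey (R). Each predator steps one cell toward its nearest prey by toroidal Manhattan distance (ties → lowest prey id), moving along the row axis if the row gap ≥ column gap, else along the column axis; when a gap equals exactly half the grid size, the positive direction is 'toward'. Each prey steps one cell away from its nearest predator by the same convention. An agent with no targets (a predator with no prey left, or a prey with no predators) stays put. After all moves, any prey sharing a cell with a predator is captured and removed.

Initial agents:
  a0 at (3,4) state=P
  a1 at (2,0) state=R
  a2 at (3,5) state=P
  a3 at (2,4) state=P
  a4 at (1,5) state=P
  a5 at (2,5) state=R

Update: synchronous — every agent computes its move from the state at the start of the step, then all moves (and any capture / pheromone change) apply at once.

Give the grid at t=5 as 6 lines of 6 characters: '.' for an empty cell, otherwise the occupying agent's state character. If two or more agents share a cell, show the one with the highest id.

......
......
......
R....R
....PP
......

t=1: a0@(2,4):P a1@(1,0):R a2@(2,5):P a3@(2,5):P a4@(2,5):P a5@(1,5):R
t=2: a0@(1,4):P a1@(0,0):R a2@(1,5):P a3@(1,5):P a4@(1,5):P a5@(0,5):R
t=3: a0@(0,4):P a1@(5,0):R a2@(0,5):P a3@(0,5):P a4@(0,5):P a5@(5,5):R
t=4: a0@(5,4):P a1@(4,0):R a2@(5,5):P a3@(5,5):P a4@(5,5):P a5@(4,5):R
t=5: a0@(4,4):P a1@(3,0):R a2@(4,5):P a3@(4,5):P a4@(4,5):P a5@(3,5):R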